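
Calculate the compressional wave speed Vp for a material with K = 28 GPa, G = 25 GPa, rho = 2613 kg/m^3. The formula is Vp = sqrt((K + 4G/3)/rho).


First compute the effective modulus:
K + 4G/3 = 28e9 + 4*25e9/3 = 61333333333.33 Pa
Then divide by density:
61333333333.33 / 2613 = 23472381.6813 Pa/(kg/m^3)
Take the square root:
Vp = sqrt(23472381.6813) = 4844.83 m/s

4844.83


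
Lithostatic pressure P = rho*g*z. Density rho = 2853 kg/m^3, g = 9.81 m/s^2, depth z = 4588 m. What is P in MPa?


P = rho * g * z / 1e6
= 2853 * 9.81 * 4588 / 1e6
= 128408622.84 / 1e6
= 128.4086 MPa

128.4086


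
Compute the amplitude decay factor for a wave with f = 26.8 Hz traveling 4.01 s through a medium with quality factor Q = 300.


pi*f*t/Q = pi*26.8*4.01/300 = 1.125402
A/A0 = exp(-1.125402) = 0.324522

0.324522


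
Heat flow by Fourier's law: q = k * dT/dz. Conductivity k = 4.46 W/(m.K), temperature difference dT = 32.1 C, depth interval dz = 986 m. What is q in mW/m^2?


q = k * dT / dz * 1000
= 4.46 * 32.1 / 986 * 1000
= 0.145199 * 1000
= 145.1988 mW/m^2

145.1988


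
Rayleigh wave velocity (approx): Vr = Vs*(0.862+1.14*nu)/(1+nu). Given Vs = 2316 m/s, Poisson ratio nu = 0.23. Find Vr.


Numerator factor = 0.862 + 1.14*0.23 = 1.1242
Denominator = 1 + 0.23 = 1.23
Vr = 2316 * 1.1242 / 1.23 = 2116.79 m/s

2116.79


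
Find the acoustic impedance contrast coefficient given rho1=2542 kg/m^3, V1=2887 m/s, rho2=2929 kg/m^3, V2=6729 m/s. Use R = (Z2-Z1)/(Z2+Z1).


Z1 = 2542 * 2887 = 7338754
Z2 = 2929 * 6729 = 19709241
R = (19709241 - 7338754) / (19709241 + 7338754) = 12370487 / 27047995 = 0.4574

0.4574


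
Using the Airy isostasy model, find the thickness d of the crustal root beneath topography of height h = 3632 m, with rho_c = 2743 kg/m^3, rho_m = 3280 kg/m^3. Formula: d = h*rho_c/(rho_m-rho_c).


rho_m - rho_c = 3280 - 2743 = 537
d = 3632 * 2743 / 537
= 9962576 / 537
= 18552.28 m

18552.28


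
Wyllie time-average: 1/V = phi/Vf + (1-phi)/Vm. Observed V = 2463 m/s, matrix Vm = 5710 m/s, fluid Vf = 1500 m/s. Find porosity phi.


1/V - 1/Vm = 1/2463 - 1/5710 = 0.00023088
1/Vf - 1/Vm = 1/1500 - 1/5710 = 0.00049154
phi = 0.00023088 / 0.00049154 = 0.4697

0.4697


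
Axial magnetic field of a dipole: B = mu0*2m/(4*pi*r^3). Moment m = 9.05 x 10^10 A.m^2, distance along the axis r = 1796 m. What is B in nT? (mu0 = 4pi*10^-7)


m = 9.05 x 10^10 = 90500000000 A.m^2
2m = 181000000000 A.m^2
r^3 = 1796^3 = 5793206336
B = (4pi*10^-7) * 181000000000 / (4*pi * 5793206336) * 1e9
= 227451.30812 / 72799577863.63 * 1e9
= 3124.3493 nT

3124.3493


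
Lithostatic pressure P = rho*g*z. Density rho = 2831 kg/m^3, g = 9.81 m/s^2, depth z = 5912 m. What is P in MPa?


P = rho * g * z / 1e6
= 2831 * 9.81 * 5912 / 1e6
= 164188714.32 / 1e6
= 164.1887 MPa

164.1887


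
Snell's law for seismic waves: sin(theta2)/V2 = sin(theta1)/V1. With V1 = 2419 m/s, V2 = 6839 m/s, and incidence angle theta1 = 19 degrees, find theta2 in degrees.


sin(theta1) = sin(19 deg) = 0.325568
sin(theta2) = V2/V1 * sin(theta1) = 6839/2419 * 0.325568 = 0.920447
theta2 = arcsin(0.920447) = 66.9915 degrees

66.9915


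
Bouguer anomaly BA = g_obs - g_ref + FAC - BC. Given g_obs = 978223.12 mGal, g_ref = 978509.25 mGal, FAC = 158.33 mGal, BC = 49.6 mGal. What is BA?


BA = g_obs - g_ref + FAC - BC
= 978223.12 - 978509.25 + 158.33 - 49.6
= -177.4 mGal

-177.4


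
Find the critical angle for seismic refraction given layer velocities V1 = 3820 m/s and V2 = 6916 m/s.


V1/V2 = 3820/6916 = 0.552342
theta_c = arcsin(0.552342) = 33.5279 degrees

33.5279


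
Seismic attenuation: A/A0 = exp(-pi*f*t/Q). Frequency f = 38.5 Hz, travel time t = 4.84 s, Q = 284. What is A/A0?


pi*f*t/Q = pi*38.5*4.84/284 = 2.061283
A/A0 = exp(-2.061283) = 0.127291

0.127291


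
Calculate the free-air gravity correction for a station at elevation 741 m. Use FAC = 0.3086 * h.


FAC = 0.3086 * h
= 0.3086 * 741
= 228.6726 mGal

228.6726


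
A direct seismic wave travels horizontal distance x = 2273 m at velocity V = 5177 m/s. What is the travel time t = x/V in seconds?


t = x / V
= 2273 / 5177
= 0.4391 s

0.4391


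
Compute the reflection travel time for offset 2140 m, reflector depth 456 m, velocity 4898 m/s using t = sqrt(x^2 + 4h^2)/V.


x^2 + 4h^2 = 2140^2 + 4*456^2 = 4579600 + 831744 = 5411344
sqrt(5411344) = 2326.2296
t = 2326.2296 / 4898 = 0.4749 s

0.4749


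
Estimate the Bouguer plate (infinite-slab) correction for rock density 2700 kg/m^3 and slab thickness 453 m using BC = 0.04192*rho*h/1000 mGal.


BC = 0.04192 * rho * h / 1000
= 0.04192 * 2700 * 453 / 1000
= 51.2724 mGal

51.2724


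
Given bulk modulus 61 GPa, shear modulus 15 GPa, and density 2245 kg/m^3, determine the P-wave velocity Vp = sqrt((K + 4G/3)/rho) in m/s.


First compute the effective modulus:
K + 4G/3 = 61e9 + 4*15e9/3 = 81000000000.0 Pa
Then divide by density:
81000000000.0 / 2245 = 36080178.1737 Pa/(kg/m^3)
Take the square root:
Vp = sqrt(36080178.1737) = 6006.68 m/s

6006.68


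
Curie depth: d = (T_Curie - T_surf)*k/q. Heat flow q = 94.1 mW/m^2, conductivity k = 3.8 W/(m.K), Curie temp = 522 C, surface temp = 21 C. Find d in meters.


T_Curie - T_surf = 522 - 21 = 501 C
Convert q to W/m^2: 94.1 mW/m^2 = 0.0941 W/m^2
d = 501 * 3.8 / 0.0941 = 20231.67 m

20231.67


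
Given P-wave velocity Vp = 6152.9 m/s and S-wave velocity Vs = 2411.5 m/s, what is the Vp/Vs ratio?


Vp/Vs = 6152.9 / 2411.5
= 2.5515

2.5515


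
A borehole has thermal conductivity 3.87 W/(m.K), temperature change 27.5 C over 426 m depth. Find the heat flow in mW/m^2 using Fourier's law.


q = k * dT / dz * 1000
= 3.87 * 27.5 / 426 * 1000
= 0.249824 * 1000
= 249.8239 mW/m^2

249.8239


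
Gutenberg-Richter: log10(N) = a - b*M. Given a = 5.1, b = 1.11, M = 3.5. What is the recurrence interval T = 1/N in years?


log10(N) = 5.1 - 1.11*3.5 = 1.215
N = 10^1.215 = 16.405898
T = 1/N = 1/16.405898 = 0.061 years

0.061


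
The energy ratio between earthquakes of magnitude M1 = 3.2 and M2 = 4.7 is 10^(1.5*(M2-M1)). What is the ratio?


M2 - M1 = 4.7 - 3.2 = 1.5
1.5 * 1.5 = 2.25
ratio = 10^2.25 = 177.83

177.83


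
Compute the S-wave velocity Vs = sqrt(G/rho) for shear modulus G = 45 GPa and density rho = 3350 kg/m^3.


Convert G to Pa: G = 45e9 Pa
Compute G/rho = 45e9 / 3350 = 13432835.8209
Vs = sqrt(13432835.8209) = 3665.08 m/s

3665.08


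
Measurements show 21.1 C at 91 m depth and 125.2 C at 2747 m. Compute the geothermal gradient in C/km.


dT = 125.2 - 21.1 = 104.1 C
dz = 2747 - 91 = 2656 m
gradient = dT/dz * 1000 = 104.1/2656 * 1000 = 39.1943 C/km

39.1943


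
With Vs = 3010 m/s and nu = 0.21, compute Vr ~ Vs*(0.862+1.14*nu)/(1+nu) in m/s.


Numerator factor = 0.862 + 1.14*0.21 = 1.1014
Denominator = 1 + 0.21 = 1.21
Vr = 3010 * 1.1014 / 1.21 = 2739.85 m/s

2739.85


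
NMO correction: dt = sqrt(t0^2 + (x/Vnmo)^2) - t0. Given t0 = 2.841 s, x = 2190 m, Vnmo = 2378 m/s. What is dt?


x/Vnmo = 2190/2378 = 0.920942
(x/Vnmo)^2 = 0.848134
t0^2 = 8.071281
sqrt(8.071281 + 0.848134) = 2.986539
dt = 2.986539 - 2.841 = 0.145539

0.145539


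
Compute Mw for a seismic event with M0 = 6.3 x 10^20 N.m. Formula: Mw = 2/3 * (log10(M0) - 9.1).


log10(M0) = log10(6.3 x 10^20) = 20.7993
Mw = 2/3 * (20.7993 - 9.1)
= 2/3 * 11.6993
= 7.8

7.8


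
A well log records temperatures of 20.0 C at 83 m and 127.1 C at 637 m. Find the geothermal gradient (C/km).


dT = 127.1 - 20.0 = 107.1 C
dz = 637 - 83 = 554 m
gradient = dT/dz * 1000 = 107.1/554 * 1000 = 193.3213 C/km

193.3213


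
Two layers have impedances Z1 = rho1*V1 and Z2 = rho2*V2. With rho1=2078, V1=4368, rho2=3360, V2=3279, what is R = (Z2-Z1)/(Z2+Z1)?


Z1 = 2078 * 4368 = 9076704
Z2 = 3360 * 3279 = 11017440
R = (11017440 - 9076704) / (11017440 + 9076704) = 1940736 / 20094144 = 0.0966

0.0966


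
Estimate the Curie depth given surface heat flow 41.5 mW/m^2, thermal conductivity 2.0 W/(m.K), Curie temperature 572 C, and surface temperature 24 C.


T_Curie - T_surf = 572 - 24 = 548 C
Convert q to W/m^2: 41.5 mW/m^2 = 0.0415 W/m^2
d = 548 * 2.0 / 0.0415 = 26409.64 m

26409.64


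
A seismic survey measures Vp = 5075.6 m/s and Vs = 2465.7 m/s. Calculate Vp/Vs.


Vp/Vs = 5075.6 / 2465.7
= 2.0585

2.0585


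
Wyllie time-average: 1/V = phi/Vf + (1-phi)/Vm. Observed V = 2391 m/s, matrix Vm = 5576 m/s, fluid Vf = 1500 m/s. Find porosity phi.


1/V - 1/Vm = 1/2391 - 1/5576 = 0.0002389
1/Vf - 1/Vm = 1/1500 - 1/5576 = 0.00048733
phi = 0.0002389 / 0.00048733 = 0.4902

0.4902


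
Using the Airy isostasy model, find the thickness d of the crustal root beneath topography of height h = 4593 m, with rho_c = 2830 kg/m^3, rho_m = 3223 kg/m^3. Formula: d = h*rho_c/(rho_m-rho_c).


rho_m - rho_c = 3223 - 2830 = 393
d = 4593 * 2830 / 393
= 12998190 / 393
= 33074.27 m

33074.27


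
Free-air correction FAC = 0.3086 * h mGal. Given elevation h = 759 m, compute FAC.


FAC = 0.3086 * h
= 0.3086 * 759
= 234.2274 mGal

234.2274


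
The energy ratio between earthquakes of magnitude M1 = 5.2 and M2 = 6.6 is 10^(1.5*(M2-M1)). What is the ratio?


M2 - M1 = 6.6 - 5.2 = 1.4
1.5 * 1.4 = 2.1
ratio = 10^2.1 = 125.89

125.89


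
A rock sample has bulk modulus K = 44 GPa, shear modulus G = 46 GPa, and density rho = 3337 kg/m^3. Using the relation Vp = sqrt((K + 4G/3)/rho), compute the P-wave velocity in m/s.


First compute the effective modulus:
K + 4G/3 = 44e9 + 4*46e9/3 = 105333333333.33 Pa
Then divide by density:
105333333333.33 / 3337 = 31565278.194 Pa/(kg/m^3)
Take the square root:
Vp = sqrt(31565278.194) = 5618.3 m/s

5618.3


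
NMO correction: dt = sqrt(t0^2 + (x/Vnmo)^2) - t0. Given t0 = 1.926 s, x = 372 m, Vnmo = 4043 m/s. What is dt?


x/Vnmo = 372/4043 = 0.092011
(x/Vnmo)^2 = 0.008466
t0^2 = 3.709476
sqrt(3.709476 + 0.008466) = 1.928197
dt = 1.928197 - 1.926 = 0.002197

0.002197


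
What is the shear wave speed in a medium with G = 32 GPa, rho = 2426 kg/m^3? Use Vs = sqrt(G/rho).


Convert G to Pa: G = 32e9 Pa
Compute G/rho = 32e9 / 2426 = 13190436.9332
Vs = sqrt(13190436.9332) = 3631.86 m/s

3631.86


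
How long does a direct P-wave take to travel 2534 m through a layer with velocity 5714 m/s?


t = x / V
= 2534 / 5714
= 0.4435 s

0.4435


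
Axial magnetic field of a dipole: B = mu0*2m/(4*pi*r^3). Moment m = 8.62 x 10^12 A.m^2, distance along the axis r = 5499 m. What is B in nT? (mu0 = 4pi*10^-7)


m = 8.62 x 10^12 = 8620000000000 A.m^2
2m = 17240000000000 A.m^2
r^3 = 5499^3 = 166284266499
B = (4pi*10^-7) * 17240000000000 / (4*pi * 166284266499) * 1e9
= 21664422.939155 / 2089589720163.3 * 1e9
= 10367.7879 nT

10367.7879


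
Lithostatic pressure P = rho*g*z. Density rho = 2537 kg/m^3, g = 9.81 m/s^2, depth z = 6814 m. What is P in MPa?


P = rho * g * z / 1e6
= 2537 * 9.81 * 6814 / 1e6
= 169586627.58 / 1e6
= 169.5866 MPa

169.5866


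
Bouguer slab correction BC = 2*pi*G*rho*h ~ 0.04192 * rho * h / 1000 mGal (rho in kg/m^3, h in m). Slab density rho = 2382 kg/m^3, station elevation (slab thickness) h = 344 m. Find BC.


BC = 0.04192 * rho * h / 1000
= 0.04192 * 2382 * 344 / 1000
= 34.3496 mGal

34.3496


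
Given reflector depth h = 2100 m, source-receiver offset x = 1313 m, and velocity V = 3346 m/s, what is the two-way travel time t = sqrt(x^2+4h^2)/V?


x^2 + 4h^2 = 1313^2 + 4*2100^2 = 1723969 + 17640000 = 19363969
sqrt(19363969) = 4400.451
t = 4400.451 / 3346 = 1.3151 s

1.3151


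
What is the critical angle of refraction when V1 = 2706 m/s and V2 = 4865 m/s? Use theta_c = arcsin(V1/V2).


V1/V2 = 2706/4865 = 0.556218
theta_c = arcsin(0.556218) = 33.7946 degrees

33.7946


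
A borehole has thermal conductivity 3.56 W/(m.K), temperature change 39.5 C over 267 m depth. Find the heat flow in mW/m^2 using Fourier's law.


q = k * dT / dz * 1000
= 3.56 * 39.5 / 267 * 1000
= 0.526667 * 1000
= 526.6667 mW/m^2

526.6667


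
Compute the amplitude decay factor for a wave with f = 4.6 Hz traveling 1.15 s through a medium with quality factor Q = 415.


pi*f*t/Q = pi*4.6*1.15/415 = 0.040046
A/A0 = exp(-0.040046) = 0.960745

0.960745


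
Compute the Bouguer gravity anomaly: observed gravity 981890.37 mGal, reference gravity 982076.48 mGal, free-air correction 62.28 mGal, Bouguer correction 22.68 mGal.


BA = g_obs - g_ref + FAC - BC
= 981890.37 - 982076.48 + 62.28 - 22.68
= -146.51 mGal

-146.51


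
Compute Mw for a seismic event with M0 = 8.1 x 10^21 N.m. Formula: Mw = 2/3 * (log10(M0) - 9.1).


log10(M0) = log10(8.1 x 10^21) = 21.9085
Mw = 2/3 * (21.9085 - 9.1)
= 2/3 * 12.8085
= 8.54

8.54


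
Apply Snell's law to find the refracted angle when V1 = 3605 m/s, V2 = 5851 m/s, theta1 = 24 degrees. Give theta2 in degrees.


sin(theta1) = sin(24 deg) = 0.406737
sin(theta2) = V2/V1 * sin(theta1) = 5851/3605 * 0.406737 = 0.660143
theta2 = arcsin(0.660143) = 41.3108 degrees

41.3108


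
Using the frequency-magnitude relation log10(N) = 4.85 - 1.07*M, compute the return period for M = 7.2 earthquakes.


log10(N) = 4.85 - 1.07*7.2 = -2.854
N = 10^-2.854 = 0.0014
T = 1/N = 1/0.0014 = 714.4963 years

714.4963


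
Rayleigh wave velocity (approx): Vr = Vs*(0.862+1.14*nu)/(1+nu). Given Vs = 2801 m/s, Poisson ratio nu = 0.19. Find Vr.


Numerator factor = 0.862 + 1.14*0.19 = 1.0786
Denominator = 1 + 0.19 = 1.19
Vr = 2801 * 1.0786 / 1.19 = 2538.79 m/s

2538.79


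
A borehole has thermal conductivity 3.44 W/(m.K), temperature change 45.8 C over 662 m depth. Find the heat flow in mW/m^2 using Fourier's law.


q = k * dT / dz * 1000
= 3.44 * 45.8 / 662 * 1000
= 0.237994 * 1000
= 237.994 mW/m^2

237.994


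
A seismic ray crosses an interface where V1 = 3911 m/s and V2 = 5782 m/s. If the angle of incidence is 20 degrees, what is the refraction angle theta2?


sin(theta1) = sin(20 deg) = 0.34202
sin(theta2) = V2/V1 * sin(theta1) = 5782/3911 * 0.34202 = 0.505641
theta2 = arcsin(0.505641) = 30.3739 degrees

30.3739


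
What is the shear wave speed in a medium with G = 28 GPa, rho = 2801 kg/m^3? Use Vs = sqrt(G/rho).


Convert G to Pa: G = 28e9 Pa
Compute G/rho = 28e9 / 2801 = 9996429.8465
Vs = sqrt(9996429.8465) = 3161.71 m/s

3161.71


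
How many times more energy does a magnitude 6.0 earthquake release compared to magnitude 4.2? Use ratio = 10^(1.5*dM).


M2 - M1 = 6.0 - 4.2 = 1.8
1.5 * 1.8 = 2.7
ratio = 10^2.7 = 501.19

501.19


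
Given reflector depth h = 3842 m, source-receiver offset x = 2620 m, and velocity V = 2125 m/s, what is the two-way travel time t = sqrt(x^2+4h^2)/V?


x^2 + 4h^2 = 2620^2 + 4*3842^2 = 6864400 + 59043856 = 65908256
sqrt(65908256) = 8118.39
t = 8118.39 / 2125 = 3.8204 s

3.8204


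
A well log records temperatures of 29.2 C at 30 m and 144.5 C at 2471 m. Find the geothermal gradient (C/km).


dT = 144.5 - 29.2 = 115.3 C
dz = 2471 - 30 = 2441 m
gradient = dT/dz * 1000 = 115.3/2441 * 1000 = 47.2347 C/km

47.2347


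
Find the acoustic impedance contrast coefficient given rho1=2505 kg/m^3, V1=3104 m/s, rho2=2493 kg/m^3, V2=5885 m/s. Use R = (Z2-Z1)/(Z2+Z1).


Z1 = 2505 * 3104 = 7775520
Z2 = 2493 * 5885 = 14671305
R = (14671305 - 7775520) / (14671305 + 7775520) = 6895785 / 22446825 = 0.3072

0.3072


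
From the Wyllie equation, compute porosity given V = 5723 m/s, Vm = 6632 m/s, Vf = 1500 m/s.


1/V - 1/Vm = 1/5723 - 1/6632 = 2.395e-05
1/Vf - 1/Vm = 1/1500 - 1/6632 = 0.00051588
phi = 2.395e-05 / 0.00051588 = 0.0464

0.0464


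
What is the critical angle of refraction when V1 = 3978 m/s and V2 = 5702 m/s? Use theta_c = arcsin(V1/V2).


V1/V2 = 3978/5702 = 0.69765
theta_c = arcsin(0.69765) = 44.2388 degrees

44.2388


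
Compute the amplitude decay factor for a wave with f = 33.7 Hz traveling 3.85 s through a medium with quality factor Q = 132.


pi*f*t/Q = pi*33.7*3.85/132 = 3.087924
A/A0 = exp(-3.087924) = 0.045597

0.045597


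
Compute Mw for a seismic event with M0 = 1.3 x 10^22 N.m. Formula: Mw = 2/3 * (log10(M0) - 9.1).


log10(M0) = log10(1.3 x 10^22) = 22.1139
Mw = 2/3 * (22.1139 - 9.1)
= 2/3 * 13.0139
= 8.68

8.68


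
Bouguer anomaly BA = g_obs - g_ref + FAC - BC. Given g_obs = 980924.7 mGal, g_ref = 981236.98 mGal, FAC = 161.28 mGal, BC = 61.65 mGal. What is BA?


BA = g_obs - g_ref + FAC - BC
= 980924.7 - 981236.98 + 161.28 - 61.65
= -212.65 mGal

-212.65


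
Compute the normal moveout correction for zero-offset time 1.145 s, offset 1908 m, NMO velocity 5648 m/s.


x/Vnmo = 1908/5648 = 0.337819
(x/Vnmo)^2 = 0.114121
t0^2 = 1.311025
sqrt(1.311025 + 0.114121) = 1.193795
dt = 1.193795 - 1.145 = 0.048795

0.048795


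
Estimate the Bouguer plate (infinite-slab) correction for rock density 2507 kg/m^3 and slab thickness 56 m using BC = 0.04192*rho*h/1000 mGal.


BC = 0.04192 * rho * h / 1000
= 0.04192 * 2507 * 56 / 1000
= 5.8852 mGal

5.8852


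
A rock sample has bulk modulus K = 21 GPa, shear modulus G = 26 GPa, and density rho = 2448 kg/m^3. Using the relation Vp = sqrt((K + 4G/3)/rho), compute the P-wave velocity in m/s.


First compute the effective modulus:
K + 4G/3 = 21e9 + 4*26e9/3 = 55666666666.67 Pa
Then divide by density:
55666666666.67 / 2448 = 22739651.4161 Pa/(kg/m^3)
Take the square root:
Vp = sqrt(22739651.4161) = 4768.61 m/s

4768.61


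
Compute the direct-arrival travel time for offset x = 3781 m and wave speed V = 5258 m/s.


t = x / V
= 3781 / 5258
= 0.7191 s

0.7191


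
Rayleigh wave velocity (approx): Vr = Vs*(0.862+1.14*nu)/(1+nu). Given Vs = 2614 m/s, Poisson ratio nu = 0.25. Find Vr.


Numerator factor = 0.862 + 1.14*0.25 = 1.147
Denominator = 1 + 0.25 = 1.25
Vr = 2614 * 1.147 / 1.25 = 2398.61 m/s

2398.61


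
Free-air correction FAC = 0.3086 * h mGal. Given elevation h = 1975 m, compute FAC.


FAC = 0.3086 * h
= 0.3086 * 1975
= 609.485 mGal

609.485


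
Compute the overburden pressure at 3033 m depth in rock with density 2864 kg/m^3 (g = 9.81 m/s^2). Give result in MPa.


P = rho * g * z / 1e6
= 2864 * 9.81 * 3033 / 1e6
= 85214682.72 / 1e6
= 85.2147 MPa

85.2147


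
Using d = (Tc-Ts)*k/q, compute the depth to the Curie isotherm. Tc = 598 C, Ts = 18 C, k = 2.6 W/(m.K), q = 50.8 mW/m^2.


T_Curie - T_surf = 598 - 18 = 580 C
Convert q to W/m^2: 50.8 mW/m^2 = 0.0508 W/m^2
d = 580 * 2.6 / 0.0508 = 29685.04 m

29685.04


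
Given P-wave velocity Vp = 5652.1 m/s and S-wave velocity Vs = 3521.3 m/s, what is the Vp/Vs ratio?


Vp/Vs = 5652.1 / 3521.3
= 1.6051

1.6051


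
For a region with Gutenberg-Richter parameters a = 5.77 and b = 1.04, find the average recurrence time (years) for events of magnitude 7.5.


log10(N) = 5.77 - 1.04*7.5 = -2.03
N = 10^-2.03 = 0.009333
T = 1/N = 1/0.009333 = 107.1519 years

107.1519


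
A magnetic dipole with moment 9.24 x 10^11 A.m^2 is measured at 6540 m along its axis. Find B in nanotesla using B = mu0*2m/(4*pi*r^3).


m = 9.24 x 10^11 = 924000000000 A.m^2
2m = 1848000000000 A.m^2
r^3 = 6540^3 = 279726264000
B = (4pi*10^-7) * 1848000000000 / (4*pi * 279726264000) * 1e9
= 2322265.289534 / 3515143903994.08 * 1e9
= 660.6459 nT

660.6459


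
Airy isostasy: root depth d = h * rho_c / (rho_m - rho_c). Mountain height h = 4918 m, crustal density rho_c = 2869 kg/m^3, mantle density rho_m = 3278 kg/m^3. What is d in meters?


rho_m - rho_c = 3278 - 2869 = 409
d = 4918 * 2869 / 409
= 14109742 / 409
= 34498.15 m

34498.15


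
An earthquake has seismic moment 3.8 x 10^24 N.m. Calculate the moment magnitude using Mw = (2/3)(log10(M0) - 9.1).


log10(M0) = log10(3.8 x 10^24) = 24.5798
Mw = 2/3 * (24.5798 - 9.1)
= 2/3 * 15.4798
= 10.32

10.32


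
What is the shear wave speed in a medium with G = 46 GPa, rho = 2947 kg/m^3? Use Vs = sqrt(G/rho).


Convert G to Pa: G = 46e9 Pa
Compute G/rho = 46e9 / 2947 = 15609093.9939
Vs = sqrt(15609093.9939) = 3950.83 m/s

3950.83


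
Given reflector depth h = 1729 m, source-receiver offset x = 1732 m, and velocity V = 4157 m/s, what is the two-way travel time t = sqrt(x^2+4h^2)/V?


x^2 + 4h^2 = 1732^2 + 4*1729^2 = 2999824 + 11957764 = 14957588
sqrt(14957588) = 3867.5041
t = 3867.5041 / 4157 = 0.9304 s

0.9304


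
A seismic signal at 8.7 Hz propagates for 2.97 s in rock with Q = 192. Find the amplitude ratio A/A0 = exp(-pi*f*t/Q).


pi*f*t/Q = pi*8.7*2.97/192 = 0.42279
A/A0 = exp(-0.42279) = 0.655216

0.655216


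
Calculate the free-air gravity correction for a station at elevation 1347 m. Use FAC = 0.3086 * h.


FAC = 0.3086 * h
= 0.3086 * 1347
= 415.6842 mGal

415.6842


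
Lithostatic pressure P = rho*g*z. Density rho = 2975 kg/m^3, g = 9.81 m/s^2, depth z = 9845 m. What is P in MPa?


P = rho * g * z / 1e6
= 2975 * 9.81 * 9845 / 1e6
= 287323863.75 / 1e6
= 287.3239 MPa

287.3239


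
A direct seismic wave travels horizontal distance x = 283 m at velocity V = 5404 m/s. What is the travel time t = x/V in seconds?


t = x / V
= 283 / 5404
= 0.0524 s

0.0524


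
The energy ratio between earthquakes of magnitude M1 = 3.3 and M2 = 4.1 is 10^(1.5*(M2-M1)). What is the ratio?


M2 - M1 = 4.1 - 3.3 = 0.8
1.5 * 0.8 = 1.2
ratio = 10^1.2 = 15.85

15.85


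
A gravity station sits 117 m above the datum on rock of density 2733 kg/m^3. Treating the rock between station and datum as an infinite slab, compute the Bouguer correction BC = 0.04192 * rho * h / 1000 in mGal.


BC = 0.04192 * rho * h / 1000
= 0.04192 * 2733 * 117 / 1000
= 13.4044 mGal

13.4044


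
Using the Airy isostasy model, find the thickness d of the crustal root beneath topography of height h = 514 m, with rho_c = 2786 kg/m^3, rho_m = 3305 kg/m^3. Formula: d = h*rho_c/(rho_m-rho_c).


rho_m - rho_c = 3305 - 2786 = 519
d = 514 * 2786 / 519
= 1432004 / 519
= 2759.16 m

2759.16


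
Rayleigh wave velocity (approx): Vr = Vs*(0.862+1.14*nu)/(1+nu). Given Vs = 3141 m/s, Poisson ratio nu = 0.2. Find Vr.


Numerator factor = 0.862 + 1.14*0.2 = 1.09
Denominator = 1 + 0.2 = 1.2
Vr = 3141 * 1.09 / 1.2 = 2853.07 m/s

2853.07


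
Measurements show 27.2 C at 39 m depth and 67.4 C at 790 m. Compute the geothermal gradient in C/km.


dT = 67.4 - 27.2 = 40.2 C
dz = 790 - 39 = 751 m
gradient = dT/dz * 1000 = 40.2/751 * 1000 = 53.5286 C/km

53.5286


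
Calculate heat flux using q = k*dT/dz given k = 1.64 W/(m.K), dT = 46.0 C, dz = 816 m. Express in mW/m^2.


q = k * dT / dz * 1000
= 1.64 * 46.0 / 816 * 1000
= 0.092451 * 1000
= 92.451 mW/m^2

92.451


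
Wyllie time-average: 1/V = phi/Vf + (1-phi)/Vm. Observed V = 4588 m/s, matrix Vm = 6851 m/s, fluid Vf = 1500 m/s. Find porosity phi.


1/V - 1/Vm = 1/4588 - 1/6851 = 7.2e-05
1/Vf - 1/Vm = 1/1500 - 1/6851 = 0.0005207
phi = 7.2e-05 / 0.0005207 = 0.1383

0.1383


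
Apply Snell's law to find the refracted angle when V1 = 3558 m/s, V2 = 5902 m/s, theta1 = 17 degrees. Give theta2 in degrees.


sin(theta1) = sin(17 deg) = 0.292372
sin(theta2) = V2/V1 * sin(theta1) = 5902/3558 * 0.292372 = 0.484985
theta2 = arcsin(0.484985) = 29.0115 degrees

29.0115


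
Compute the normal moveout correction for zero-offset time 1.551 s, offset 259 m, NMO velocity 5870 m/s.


x/Vnmo = 259/5870 = 0.044123
(x/Vnmo)^2 = 0.001947
t0^2 = 2.405601
sqrt(2.405601 + 0.001947) = 1.551627
dt = 1.551627 - 1.551 = 0.000627

6.270000e-04


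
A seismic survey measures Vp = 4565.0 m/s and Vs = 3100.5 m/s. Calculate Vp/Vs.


Vp/Vs = 4565.0 / 3100.5
= 1.4723

1.4723


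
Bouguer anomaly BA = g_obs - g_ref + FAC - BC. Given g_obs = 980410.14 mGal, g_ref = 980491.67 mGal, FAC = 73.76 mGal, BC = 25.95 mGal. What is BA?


BA = g_obs - g_ref + FAC - BC
= 980410.14 - 980491.67 + 73.76 - 25.95
= -33.72 mGal

-33.72


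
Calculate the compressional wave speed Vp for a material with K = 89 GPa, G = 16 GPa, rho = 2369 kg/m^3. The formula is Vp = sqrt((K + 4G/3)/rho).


First compute the effective modulus:
K + 4G/3 = 89e9 + 4*16e9/3 = 110333333333.33 Pa
Then divide by density:
110333333333.33 / 2369 = 46573800.4784 Pa/(kg/m^3)
Take the square root:
Vp = sqrt(46573800.4784) = 6824.5 m/s

6824.5


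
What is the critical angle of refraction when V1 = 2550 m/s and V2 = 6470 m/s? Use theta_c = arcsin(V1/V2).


V1/V2 = 2550/6470 = 0.394127
theta_c = arcsin(0.394127) = 23.2115 degrees

23.2115


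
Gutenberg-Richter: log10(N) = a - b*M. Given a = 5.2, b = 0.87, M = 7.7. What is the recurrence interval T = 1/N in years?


log10(N) = 5.2 - 0.87*7.7 = -1.499
N = 10^-1.499 = 0.031696
T = 1/N = 1/0.031696 = 31.55 years

31.55


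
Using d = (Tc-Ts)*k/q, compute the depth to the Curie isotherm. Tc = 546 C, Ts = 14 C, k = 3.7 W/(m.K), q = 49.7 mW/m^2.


T_Curie - T_surf = 546 - 14 = 532 C
Convert q to W/m^2: 49.7 mW/m^2 = 0.0497 W/m^2
d = 532 * 3.7 / 0.0497 = 39605.63 m

39605.63


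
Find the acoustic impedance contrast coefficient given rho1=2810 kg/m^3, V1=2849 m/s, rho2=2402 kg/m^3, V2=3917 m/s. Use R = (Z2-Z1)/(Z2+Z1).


Z1 = 2810 * 2849 = 8005690
Z2 = 2402 * 3917 = 9408634
R = (9408634 - 8005690) / (9408634 + 8005690) = 1402944 / 17414324 = 0.0806

0.0806


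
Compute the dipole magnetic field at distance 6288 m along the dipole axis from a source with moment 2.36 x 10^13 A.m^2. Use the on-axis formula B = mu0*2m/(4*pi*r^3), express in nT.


m = 2.36 x 10^13 = 23600000000000 A.m^2
2m = 47200000000000 A.m^2
r^3 = 6288^3 = 248620879872
B = (4pi*10^-7) * 47200000000000 / (4*pi * 248620879872) * 1e9
= 59313269.299775 / 3124262118939.62 * 1e9
= 18984.7289 nT

18984.7289


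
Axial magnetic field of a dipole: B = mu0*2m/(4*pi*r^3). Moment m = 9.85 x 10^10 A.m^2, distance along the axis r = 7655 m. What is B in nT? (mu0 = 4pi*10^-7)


m = 9.85 x 10^10 = 98500000000 A.m^2
2m = 197000000000 A.m^2
r^3 = 7655^3 = 448575536375
B = (4pi*10^-7) * 197000000000 / (4*pi * 448575536375) * 1e9
= 247557.501103 / 5636966438623.2 * 1e9
= 43.9168 nT

43.9168


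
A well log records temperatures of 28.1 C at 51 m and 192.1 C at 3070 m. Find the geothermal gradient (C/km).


dT = 192.1 - 28.1 = 164.0 C
dz = 3070 - 51 = 3019 m
gradient = dT/dz * 1000 = 164.0/3019 * 1000 = 54.3226 C/km

54.3226


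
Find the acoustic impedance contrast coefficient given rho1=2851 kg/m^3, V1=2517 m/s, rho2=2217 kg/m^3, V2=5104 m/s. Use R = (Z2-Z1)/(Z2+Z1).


Z1 = 2851 * 2517 = 7175967
Z2 = 2217 * 5104 = 11315568
R = (11315568 - 7175967) / (11315568 + 7175967) = 4139601 / 18491535 = 0.2239

0.2239


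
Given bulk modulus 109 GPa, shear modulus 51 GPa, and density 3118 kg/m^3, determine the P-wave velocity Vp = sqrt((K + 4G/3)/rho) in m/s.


First compute the effective modulus:
K + 4G/3 = 109e9 + 4*51e9/3 = 177000000000.0 Pa
Then divide by density:
177000000000.0 / 3118 = 56767158.4349 Pa/(kg/m^3)
Take the square root:
Vp = sqrt(56767158.4349) = 7534.4 m/s

7534.4


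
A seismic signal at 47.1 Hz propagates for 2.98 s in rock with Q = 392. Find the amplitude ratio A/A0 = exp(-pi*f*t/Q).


pi*f*t/Q = pi*47.1*2.98/392 = 1.124866
A/A0 = exp(-1.124866) = 0.324696

0.324696


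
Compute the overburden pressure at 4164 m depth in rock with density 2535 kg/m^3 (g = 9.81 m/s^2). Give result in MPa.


P = rho * g * z / 1e6
= 2535 * 9.81 * 4164 / 1e6
= 103551809.4 / 1e6
= 103.5518 MPa

103.5518


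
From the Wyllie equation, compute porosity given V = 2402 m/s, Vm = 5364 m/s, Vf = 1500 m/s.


1/V - 1/Vm = 1/2402 - 1/5364 = 0.00022989
1/Vf - 1/Vm = 1/1500 - 1/5364 = 0.00048024
phi = 0.00022989 / 0.00048024 = 0.4787

0.4787


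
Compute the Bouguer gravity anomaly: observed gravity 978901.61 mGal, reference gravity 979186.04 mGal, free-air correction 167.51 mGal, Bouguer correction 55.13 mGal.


BA = g_obs - g_ref + FAC - BC
= 978901.61 - 979186.04 + 167.51 - 55.13
= -172.05 mGal

-172.05


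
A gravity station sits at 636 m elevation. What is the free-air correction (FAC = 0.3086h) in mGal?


FAC = 0.3086 * h
= 0.3086 * 636
= 196.2696 mGal

196.2696


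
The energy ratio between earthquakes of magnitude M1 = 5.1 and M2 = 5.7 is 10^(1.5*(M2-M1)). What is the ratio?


M2 - M1 = 5.7 - 5.1 = 0.6
1.5 * 0.6 = 0.9
ratio = 10^0.9 = 7.94

7.94


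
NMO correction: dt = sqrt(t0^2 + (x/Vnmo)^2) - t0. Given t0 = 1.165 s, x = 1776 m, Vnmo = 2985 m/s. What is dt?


x/Vnmo = 1776/2985 = 0.594975
(x/Vnmo)^2 = 0.353995
t0^2 = 1.357225
sqrt(1.357225 + 0.353995) = 1.308136
dt = 1.308136 - 1.165 = 0.143136

0.143136


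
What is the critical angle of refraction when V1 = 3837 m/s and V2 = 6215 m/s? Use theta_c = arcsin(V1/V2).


V1/V2 = 3837/6215 = 0.617377
theta_c = arcsin(0.617377) = 38.1249 degrees

38.1249


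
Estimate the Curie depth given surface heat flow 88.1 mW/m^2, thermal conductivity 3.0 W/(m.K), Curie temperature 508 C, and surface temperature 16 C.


T_Curie - T_surf = 508 - 16 = 492 C
Convert q to W/m^2: 88.1 mW/m^2 = 0.0881 W/m^2
d = 492 * 3.0 / 0.0881 = 16753.69 m

16753.69


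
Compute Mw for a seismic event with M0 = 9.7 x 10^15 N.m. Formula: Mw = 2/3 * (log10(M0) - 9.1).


log10(M0) = log10(9.7 x 10^15) = 15.9868
Mw = 2/3 * (15.9868 - 9.1)
= 2/3 * 6.8868
= 4.59

4.59


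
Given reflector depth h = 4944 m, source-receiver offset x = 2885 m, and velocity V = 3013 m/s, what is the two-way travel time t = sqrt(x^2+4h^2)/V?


x^2 + 4h^2 = 2885^2 + 4*4944^2 = 8323225 + 97772544 = 106095769
sqrt(106095769) = 10300.28
t = 10300.28 / 3013 = 3.4186 s

3.4186


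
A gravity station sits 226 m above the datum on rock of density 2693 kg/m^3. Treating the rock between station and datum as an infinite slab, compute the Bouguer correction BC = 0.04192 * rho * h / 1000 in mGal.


BC = 0.04192 * rho * h / 1000
= 0.04192 * 2693 * 226 / 1000
= 25.5133 mGal

25.5133


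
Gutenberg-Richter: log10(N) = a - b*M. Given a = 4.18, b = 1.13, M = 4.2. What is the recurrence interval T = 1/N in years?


log10(N) = 4.18 - 1.13*4.2 = -0.566
N = 10^-0.566 = 0.271644
T = 1/N = 1/0.271644 = 3.6813 years

3.6813


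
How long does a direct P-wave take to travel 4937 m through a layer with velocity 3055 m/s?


t = x / V
= 4937 / 3055
= 1.616 s

1.616


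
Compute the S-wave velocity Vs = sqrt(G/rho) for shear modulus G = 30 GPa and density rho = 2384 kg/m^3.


Convert G to Pa: G = 30e9 Pa
Compute G/rho = 30e9 / 2384 = 12583892.6174
Vs = sqrt(12583892.6174) = 3547.38 m/s

3547.38


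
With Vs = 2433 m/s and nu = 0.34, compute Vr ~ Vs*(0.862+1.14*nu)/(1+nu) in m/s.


Numerator factor = 0.862 + 1.14*0.34 = 1.2496
Denominator = 1 + 0.34 = 1.34
Vr = 2433 * 1.2496 / 1.34 = 2268.86 m/s

2268.86


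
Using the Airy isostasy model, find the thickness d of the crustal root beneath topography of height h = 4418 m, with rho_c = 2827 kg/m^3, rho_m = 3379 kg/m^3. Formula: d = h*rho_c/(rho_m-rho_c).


rho_m - rho_c = 3379 - 2827 = 552
d = 4418 * 2827 / 552
= 12489686 / 552
= 22626.24 m

22626.24


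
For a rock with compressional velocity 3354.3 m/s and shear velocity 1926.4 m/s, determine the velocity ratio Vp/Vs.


Vp/Vs = 3354.3 / 1926.4
= 1.7412

1.7412


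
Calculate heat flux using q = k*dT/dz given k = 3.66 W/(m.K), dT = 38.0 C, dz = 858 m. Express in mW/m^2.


q = k * dT / dz * 1000
= 3.66 * 38.0 / 858 * 1000
= 0.162098 * 1000
= 162.0979 mW/m^2

162.0979


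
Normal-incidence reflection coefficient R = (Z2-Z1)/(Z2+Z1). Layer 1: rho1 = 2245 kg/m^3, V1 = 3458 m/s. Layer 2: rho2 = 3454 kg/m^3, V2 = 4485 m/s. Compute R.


Z1 = 2245 * 3458 = 7763210
Z2 = 3454 * 4485 = 15491190
R = (15491190 - 7763210) / (15491190 + 7763210) = 7727980 / 23254400 = 0.3323

0.3323


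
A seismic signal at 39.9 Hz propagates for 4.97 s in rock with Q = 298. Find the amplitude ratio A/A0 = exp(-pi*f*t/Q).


pi*f*t/Q = pi*39.9*4.97/298 = 2.090561
A/A0 = exp(-2.090561) = 0.123618

0.123618


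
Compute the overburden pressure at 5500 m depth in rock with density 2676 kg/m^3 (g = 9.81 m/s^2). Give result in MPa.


P = rho * g * z / 1e6
= 2676 * 9.81 * 5500 / 1e6
= 144383580.0 / 1e6
= 144.3836 MPa

144.3836


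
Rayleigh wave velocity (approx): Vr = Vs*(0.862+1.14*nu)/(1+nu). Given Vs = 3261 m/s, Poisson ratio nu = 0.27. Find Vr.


Numerator factor = 0.862 + 1.14*0.27 = 1.1698
Denominator = 1 + 0.27 = 1.27
Vr = 3261 * 1.1698 / 1.27 = 3003.71 m/s

3003.71


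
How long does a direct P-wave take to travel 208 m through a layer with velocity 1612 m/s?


t = x / V
= 208 / 1612
= 0.129 s

0.129


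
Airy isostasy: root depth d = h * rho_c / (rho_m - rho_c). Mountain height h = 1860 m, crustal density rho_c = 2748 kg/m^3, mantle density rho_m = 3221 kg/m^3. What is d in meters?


rho_m - rho_c = 3221 - 2748 = 473
d = 1860 * 2748 / 473
= 5111280 / 473
= 10806.09 m

10806.09


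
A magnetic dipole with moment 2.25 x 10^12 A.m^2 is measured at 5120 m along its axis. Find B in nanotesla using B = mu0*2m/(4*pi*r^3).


m = 2.25 x 10^12 = 2250000000000 A.m^2
2m = 4500000000000 A.m^2
r^3 = 5120^3 = 134217728000
B = (4pi*10^-7) * 4500000000000 / (4*pi * 134217728000) * 1e9
= 5654866.776462 / 1686629713065.25 * 1e9
= 3352.7613 nT

3352.7613


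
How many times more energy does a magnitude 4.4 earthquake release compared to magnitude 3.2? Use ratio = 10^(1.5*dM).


M2 - M1 = 4.4 - 3.2 = 1.2
1.5 * 1.2 = 1.8
ratio = 10^1.8 = 63.1

63.1


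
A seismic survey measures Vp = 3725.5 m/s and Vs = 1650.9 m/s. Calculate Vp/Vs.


Vp/Vs = 3725.5 / 1650.9
= 2.2566

2.2566


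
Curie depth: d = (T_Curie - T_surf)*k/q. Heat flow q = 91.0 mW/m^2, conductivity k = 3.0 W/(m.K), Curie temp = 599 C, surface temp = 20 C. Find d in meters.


T_Curie - T_surf = 599 - 20 = 579 C
Convert q to W/m^2: 91.0 mW/m^2 = 0.091 W/m^2
d = 579 * 3.0 / 0.091 = 19087.91 m

19087.91


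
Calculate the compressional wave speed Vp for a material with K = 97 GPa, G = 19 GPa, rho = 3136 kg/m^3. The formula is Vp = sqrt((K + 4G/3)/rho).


First compute the effective modulus:
K + 4G/3 = 97e9 + 4*19e9/3 = 122333333333.33 Pa
Then divide by density:
122333333333.33 / 3136 = 39009353.7415 Pa/(kg/m^3)
Take the square root:
Vp = sqrt(39009353.7415) = 6245.75 m/s

6245.75


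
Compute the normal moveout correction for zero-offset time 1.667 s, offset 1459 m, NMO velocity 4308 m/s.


x/Vnmo = 1459/4308 = 0.338672
(x/Vnmo)^2 = 0.114699
t0^2 = 2.778889
sqrt(2.778889 + 0.114699) = 1.701055
dt = 1.701055 - 1.667 = 0.034055

0.034055


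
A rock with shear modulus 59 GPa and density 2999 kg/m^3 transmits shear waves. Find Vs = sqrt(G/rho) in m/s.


Convert G to Pa: G = 59e9 Pa
Compute G/rho = 59e9 / 2999 = 19673224.4081
Vs = sqrt(19673224.4081) = 4435.45 m/s

4435.45


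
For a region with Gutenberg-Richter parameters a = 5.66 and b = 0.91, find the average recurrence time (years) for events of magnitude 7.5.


log10(N) = 5.66 - 0.91*7.5 = -1.165
N = 10^-1.165 = 0.068391
T = 1/N = 1/0.068391 = 14.6218 years

14.6218


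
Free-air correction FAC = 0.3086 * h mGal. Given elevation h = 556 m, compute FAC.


FAC = 0.3086 * h
= 0.3086 * 556
= 171.5816 mGal

171.5816


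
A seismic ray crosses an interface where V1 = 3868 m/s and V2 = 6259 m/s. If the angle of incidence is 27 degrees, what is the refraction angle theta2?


sin(theta1) = sin(27 deg) = 0.45399
sin(theta2) = V2/V1 * sin(theta1) = 6259/3868 * 0.45399 = 0.734624
theta2 = arcsin(0.734624) = 47.2755 degrees

47.2755


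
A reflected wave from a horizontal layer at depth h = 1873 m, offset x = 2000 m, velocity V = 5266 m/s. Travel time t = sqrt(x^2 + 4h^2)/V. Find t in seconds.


x^2 + 4h^2 = 2000^2 + 4*1873^2 = 4000000 + 14032516 = 18032516
sqrt(18032516) = 4246.471
t = 4246.471 / 5266 = 0.8064 s

0.8064


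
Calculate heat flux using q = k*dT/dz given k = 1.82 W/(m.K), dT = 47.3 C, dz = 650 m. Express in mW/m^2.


q = k * dT / dz * 1000
= 1.82 * 47.3 / 650 * 1000
= 0.13244 * 1000
= 132.44 mW/m^2

132.44


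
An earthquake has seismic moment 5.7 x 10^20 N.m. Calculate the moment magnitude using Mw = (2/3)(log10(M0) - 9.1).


log10(M0) = log10(5.7 x 10^20) = 20.7559
Mw = 2/3 * (20.7559 - 9.1)
= 2/3 * 11.6559
= 7.77

7.77


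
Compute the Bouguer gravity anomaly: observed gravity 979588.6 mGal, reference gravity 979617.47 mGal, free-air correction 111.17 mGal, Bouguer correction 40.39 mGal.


BA = g_obs - g_ref + FAC - BC
= 979588.6 - 979617.47 + 111.17 - 40.39
= 41.91 mGal

41.91


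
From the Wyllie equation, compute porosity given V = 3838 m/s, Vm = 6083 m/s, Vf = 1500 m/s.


1/V - 1/Vm = 1/3838 - 1/6083 = 9.616e-05
1/Vf - 1/Vm = 1/1500 - 1/6083 = 0.00050227
phi = 9.616e-05 / 0.00050227 = 0.1914

0.1914


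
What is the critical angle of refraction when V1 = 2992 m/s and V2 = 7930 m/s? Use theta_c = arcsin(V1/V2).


V1/V2 = 2992/7930 = 0.377301
theta_c = arcsin(0.377301) = 22.1666 degrees

22.1666


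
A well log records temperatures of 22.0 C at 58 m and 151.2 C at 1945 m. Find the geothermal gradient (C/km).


dT = 151.2 - 22.0 = 129.2 C
dz = 1945 - 58 = 1887 m
gradient = dT/dz * 1000 = 129.2/1887 * 1000 = 68.4685 C/km

68.4685


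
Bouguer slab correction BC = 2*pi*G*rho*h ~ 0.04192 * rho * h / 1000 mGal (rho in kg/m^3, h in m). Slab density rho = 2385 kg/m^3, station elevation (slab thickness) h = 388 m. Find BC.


BC = 0.04192 * rho * h / 1000
= 0.04192 * 2385 * 388 / 1000
= 38.7919 mGal

38.7919


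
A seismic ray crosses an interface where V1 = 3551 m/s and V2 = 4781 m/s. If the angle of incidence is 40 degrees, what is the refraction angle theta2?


sin(theta1) = sin(40 deg) = 0.642788
sin(theta2) = V2/V1 * sin(theta1) = 4781/3551 * 0.642788 = 0.865437
theta2 = arcsin(0.865437) = 59.9327 degrees

59.9327


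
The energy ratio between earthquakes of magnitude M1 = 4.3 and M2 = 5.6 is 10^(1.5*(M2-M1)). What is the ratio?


M2 - M1 = 5.6 - 4.3 = 1.3
1.5 * 1.3 = 1.95
ratio = 10^1.95 = 89.13

89.13


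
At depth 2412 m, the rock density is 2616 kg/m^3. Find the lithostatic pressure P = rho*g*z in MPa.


P = rho * g * z / 1e6
= 2616 * 9.81 * 2412 / 1e6
= 61899059.52 / 1e6
= 61.8991 MPa

61.8991


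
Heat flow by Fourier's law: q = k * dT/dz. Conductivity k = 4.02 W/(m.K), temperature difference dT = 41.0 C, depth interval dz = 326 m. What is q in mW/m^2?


q = k * dT / dz * 1000
= 4.02 * 41.0 / 326 * 1000
= 0.505583 * 1000
= 505.5828 mW/m^2

505.5828


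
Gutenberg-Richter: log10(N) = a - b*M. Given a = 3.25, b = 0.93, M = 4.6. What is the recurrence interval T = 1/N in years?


log10(N) = 3.25 - 0.93*4.6 = -1.028
N = 10^-1.028 = 0.093756
T = 1/N = 1/0.093756 = 10.666 years

10.666


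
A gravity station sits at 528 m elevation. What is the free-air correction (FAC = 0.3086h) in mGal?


FAC = 0.3086 * h
= 0.3086 * 528
= 162.9408 mGal

162.9408


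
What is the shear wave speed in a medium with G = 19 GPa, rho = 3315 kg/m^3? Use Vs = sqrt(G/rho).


Convert G to Pa: G = 19e9 Pa
Compute G/rho = 19e9 / 3315 = 5731523.3786
Vs = sqrt(5731523.3786) = 2394.06 m/s

2394.06


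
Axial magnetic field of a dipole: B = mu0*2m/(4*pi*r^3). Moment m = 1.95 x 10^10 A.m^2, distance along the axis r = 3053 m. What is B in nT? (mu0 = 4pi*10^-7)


m = 1.95 x 10^10 = 19500000000 A.m^2
2m = 39000000000 A.m^2
r^3 = 3053^3 = 28456429877
B = (4pi*10^-7) * 39000000000 / (4*pi * 28456429877) * 1e9
= 49008.845396 / 357594044195.91 * 1e9
= 137.0516 nT

137.0516


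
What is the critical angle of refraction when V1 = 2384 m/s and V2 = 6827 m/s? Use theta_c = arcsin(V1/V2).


V1/V2 = 2384/6827 = 0.349202
theta_c = arcsin(0.349202) = 20.4385 degrees

20.4385


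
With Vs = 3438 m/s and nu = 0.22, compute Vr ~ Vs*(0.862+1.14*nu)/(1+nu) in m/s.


Numerator factor = 0.862 + 1.14*0.22 = 1.1128
Denominator = 1 + 0.22 = 1.22
Vr = 3438 * 1.1128 / 1.22 = 3135.91 m/s

3135.91


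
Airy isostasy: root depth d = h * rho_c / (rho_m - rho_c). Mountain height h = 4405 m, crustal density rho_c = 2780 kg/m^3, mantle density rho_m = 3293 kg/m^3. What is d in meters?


rho_m - rho_c = 3293 - 2780 = 513
d = 4405 * 2780 / 513
= 12245900 / 513
= 23871.15 m

23871.15
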